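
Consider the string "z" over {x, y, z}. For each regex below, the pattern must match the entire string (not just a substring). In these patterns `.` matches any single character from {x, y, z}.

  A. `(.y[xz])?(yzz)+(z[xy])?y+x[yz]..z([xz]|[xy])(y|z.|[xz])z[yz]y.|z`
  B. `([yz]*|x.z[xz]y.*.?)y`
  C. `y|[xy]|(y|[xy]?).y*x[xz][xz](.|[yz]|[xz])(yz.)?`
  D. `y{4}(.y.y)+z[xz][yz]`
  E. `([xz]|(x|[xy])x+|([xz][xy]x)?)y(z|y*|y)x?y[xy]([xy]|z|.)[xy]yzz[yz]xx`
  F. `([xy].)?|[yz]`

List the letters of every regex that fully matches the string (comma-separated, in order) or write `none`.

A, F

A → match
B → no match — must end with "y"
C → no match
D → no match — must start with "y"
E → no match — must end with "xx"
F → match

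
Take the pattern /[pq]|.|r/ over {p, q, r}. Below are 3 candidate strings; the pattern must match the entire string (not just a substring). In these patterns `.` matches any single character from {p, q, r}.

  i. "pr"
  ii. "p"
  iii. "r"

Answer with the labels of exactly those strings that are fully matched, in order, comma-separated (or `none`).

i → no match
ii → match
iii → match

ii, iii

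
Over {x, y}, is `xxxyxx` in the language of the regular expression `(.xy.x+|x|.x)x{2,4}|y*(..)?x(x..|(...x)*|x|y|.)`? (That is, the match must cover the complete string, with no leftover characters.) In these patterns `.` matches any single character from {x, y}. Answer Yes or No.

No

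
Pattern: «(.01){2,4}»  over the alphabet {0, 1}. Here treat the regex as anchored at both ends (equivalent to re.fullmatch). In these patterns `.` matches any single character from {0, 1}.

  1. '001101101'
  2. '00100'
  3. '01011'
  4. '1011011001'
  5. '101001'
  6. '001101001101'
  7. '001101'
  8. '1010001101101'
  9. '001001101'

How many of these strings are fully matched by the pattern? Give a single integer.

5

1 → match
2 → no match — must end with '01'
3 → no match — must end with '01'
4 → no match
5 → match
6 → match
7 → match
8 → no match
9 → match
Total matched: 5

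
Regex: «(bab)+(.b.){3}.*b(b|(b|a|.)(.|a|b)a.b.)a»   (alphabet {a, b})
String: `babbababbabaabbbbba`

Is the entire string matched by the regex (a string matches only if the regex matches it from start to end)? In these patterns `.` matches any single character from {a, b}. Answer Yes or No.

Yes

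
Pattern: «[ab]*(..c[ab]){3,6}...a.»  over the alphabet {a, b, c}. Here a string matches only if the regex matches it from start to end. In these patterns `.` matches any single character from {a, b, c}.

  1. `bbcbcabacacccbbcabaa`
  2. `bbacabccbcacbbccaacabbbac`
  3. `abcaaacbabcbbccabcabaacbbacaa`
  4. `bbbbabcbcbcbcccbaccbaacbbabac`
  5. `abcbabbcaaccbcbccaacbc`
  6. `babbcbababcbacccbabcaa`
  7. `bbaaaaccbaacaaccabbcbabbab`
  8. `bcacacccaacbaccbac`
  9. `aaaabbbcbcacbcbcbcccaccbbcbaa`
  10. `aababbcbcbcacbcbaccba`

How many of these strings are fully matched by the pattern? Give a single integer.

1 → no match
2 → no match
3 → no match
4 → match
5 → no match
6 → no match
7 → match
8 → no match
9 → no match
10 → no match
Total matched: 2

2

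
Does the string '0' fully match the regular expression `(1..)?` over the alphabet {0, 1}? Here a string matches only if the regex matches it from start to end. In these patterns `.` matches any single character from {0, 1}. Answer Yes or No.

No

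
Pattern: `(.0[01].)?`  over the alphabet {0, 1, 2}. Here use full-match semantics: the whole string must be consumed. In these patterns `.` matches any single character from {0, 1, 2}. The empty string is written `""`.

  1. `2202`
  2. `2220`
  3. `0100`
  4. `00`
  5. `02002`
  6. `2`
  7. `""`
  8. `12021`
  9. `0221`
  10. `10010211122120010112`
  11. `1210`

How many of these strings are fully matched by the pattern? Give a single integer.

1. `2202` → no match
2. `2220` → no match
3. `0100` → no match
4. `00` → no match
5. `02002` → no match
6. `2` → no match
7. `""` → match
8. `12021` → no match
9. `0221` → no match
10 → no match
11. `1210` → no match
Total matched: 1

1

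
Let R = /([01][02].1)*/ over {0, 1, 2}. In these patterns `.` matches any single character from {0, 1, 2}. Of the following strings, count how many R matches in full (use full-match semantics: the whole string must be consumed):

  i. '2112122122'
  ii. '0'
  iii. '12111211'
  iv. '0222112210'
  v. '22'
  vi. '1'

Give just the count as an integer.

i → no match
ii → no match
iii → match
iv → no match
v → no match
vi → no match
Total matched: 1

1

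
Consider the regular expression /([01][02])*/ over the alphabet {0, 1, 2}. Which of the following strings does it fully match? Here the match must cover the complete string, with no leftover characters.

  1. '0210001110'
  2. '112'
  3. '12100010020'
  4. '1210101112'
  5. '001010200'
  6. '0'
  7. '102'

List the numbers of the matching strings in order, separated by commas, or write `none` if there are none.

none

1 → no match
2 → no match
3 → no match
4 → no match
5 → no match
6 → no match
7 → no match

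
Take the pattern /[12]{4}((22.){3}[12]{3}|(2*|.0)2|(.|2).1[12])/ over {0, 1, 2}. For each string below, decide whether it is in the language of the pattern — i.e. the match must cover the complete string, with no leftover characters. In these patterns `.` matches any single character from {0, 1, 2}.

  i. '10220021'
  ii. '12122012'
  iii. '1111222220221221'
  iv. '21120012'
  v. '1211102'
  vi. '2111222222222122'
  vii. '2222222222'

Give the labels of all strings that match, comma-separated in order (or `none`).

ii, iii, iv, v, vi, vii

i. '10220021' → no match
ii. '12122012' → match
iii → match
iv. '21120012' → match
v. '1211102' → match
vi → match
vii. '2222222222' → match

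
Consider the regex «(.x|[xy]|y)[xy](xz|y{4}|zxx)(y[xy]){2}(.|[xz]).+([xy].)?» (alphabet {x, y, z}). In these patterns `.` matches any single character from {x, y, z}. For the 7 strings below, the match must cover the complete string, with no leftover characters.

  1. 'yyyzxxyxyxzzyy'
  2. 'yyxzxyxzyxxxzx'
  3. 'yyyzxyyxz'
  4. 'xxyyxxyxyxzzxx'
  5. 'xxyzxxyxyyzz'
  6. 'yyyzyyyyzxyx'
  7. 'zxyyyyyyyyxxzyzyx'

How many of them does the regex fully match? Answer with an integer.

1 → no match
2 → no match
3 → no match
4 → no match
5 → match
6 → no match
7 → match
Total matched: 2

2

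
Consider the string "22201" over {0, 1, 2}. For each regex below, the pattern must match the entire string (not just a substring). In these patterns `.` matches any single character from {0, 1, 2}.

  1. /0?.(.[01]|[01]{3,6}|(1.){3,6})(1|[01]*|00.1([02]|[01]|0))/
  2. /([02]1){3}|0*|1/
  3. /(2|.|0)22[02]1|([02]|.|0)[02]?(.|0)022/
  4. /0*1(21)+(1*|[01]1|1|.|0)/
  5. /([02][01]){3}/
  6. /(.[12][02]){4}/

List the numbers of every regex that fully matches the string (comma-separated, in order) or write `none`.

1 → no match
2 → no match
3 → match
4 → no match
5 → no match
6 → no match

3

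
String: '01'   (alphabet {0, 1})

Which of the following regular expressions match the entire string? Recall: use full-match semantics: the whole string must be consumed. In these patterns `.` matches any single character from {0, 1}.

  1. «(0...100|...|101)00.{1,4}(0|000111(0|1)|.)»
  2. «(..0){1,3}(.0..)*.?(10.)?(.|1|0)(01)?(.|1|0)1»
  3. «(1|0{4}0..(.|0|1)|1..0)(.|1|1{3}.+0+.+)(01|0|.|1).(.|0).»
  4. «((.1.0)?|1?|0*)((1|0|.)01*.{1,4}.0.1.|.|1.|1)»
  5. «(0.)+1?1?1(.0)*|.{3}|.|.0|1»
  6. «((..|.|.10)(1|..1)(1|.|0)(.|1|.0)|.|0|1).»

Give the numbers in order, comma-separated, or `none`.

1 → no match
2 → no match
3 → no match
4 → match
5 → no match
6 → match

4, 6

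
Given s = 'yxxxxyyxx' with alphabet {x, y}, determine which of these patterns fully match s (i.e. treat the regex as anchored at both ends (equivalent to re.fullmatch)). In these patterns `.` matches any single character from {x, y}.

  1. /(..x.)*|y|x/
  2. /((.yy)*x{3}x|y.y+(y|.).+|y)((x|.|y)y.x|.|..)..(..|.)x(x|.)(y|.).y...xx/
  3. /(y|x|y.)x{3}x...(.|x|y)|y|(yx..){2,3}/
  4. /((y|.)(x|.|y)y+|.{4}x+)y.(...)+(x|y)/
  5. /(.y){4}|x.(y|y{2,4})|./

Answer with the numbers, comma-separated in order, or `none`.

1 → no match
2 → no match
3 → match
4 → no match
5 → no match

3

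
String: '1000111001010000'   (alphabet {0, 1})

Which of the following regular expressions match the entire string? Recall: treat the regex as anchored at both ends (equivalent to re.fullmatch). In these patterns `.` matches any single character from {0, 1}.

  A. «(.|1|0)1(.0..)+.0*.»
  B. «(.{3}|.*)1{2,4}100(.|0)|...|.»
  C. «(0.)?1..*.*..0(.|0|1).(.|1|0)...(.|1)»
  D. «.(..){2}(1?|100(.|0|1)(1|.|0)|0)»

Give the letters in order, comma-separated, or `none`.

A → no match
B → no match
C → match
D → no match

C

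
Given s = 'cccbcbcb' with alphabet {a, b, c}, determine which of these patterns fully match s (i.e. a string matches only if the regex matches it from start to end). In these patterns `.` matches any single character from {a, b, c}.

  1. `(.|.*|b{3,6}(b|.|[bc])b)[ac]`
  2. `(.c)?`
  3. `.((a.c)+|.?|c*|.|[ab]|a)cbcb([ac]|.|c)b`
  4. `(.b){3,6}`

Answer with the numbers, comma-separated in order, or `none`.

3

1 → no match
2 → no match
3 → match
4 → no match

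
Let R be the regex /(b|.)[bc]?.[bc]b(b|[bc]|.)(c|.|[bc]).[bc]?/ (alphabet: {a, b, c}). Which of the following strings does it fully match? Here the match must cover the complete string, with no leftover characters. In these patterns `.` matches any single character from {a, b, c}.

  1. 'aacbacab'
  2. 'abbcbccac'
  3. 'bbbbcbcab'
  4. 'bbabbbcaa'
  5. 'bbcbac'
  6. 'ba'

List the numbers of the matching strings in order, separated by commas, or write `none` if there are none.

1, 2

1 → match
2 → match
3 → no match
4 → no match
5 → no match
6 → no match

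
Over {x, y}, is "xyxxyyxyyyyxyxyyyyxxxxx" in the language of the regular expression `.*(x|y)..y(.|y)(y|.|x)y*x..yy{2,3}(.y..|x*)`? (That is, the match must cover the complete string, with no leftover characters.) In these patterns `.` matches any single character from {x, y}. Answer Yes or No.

Yes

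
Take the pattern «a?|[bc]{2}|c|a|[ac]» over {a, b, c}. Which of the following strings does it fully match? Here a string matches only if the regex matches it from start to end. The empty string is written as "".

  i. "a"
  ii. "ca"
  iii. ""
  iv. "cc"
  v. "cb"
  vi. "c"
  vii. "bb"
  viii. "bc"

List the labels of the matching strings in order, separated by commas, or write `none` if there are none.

i. "a" → match
ii. "ca" → no match
iii. "" → match
iv. "cc" → match
v. "cb" → match
vi. "c" → match
vii. "bb" → match
viii. "bc" → match

i, iii, iv, v, vi, vii, viii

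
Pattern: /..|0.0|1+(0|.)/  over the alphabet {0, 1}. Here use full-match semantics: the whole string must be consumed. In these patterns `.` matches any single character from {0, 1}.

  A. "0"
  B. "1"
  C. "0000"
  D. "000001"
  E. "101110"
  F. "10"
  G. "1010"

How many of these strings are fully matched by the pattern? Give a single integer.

A → no match
B → no match
C → no match
D → no match
E → no match
F → match
G → no match
Total matched: 1

1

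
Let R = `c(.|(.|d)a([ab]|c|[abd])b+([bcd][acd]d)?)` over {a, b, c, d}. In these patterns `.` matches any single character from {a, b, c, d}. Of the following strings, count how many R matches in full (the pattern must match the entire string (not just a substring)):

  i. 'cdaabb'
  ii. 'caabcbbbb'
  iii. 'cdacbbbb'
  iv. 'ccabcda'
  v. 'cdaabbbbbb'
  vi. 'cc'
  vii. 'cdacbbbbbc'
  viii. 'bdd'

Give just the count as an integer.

4

i → match
ii → no match
iii → match
iv → no match
v → match
vi → match
vii → no match
viii → no match — must start with 'c'
Total matched: 4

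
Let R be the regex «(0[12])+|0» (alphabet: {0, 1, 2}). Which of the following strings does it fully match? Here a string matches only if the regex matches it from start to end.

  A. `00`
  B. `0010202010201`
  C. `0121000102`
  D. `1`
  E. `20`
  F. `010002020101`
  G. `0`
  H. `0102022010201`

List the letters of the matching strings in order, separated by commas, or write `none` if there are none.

A → no match
B → no match
C → no match
D → no match — must start with `0`
E → no match — must start with `0`
F → no match
G → match
H → no match

G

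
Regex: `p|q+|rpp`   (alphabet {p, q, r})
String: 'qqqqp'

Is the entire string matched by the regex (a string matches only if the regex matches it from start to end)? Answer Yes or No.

No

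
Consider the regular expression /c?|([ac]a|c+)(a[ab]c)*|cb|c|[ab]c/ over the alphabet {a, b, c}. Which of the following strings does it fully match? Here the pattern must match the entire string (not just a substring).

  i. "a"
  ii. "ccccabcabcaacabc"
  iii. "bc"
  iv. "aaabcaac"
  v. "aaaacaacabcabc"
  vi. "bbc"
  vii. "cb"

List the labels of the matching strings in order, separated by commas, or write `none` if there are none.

ii, iii, iv, v, vii

i → no match
ii → match
iii → match
iv → match
v → match
vi → no match
vii → match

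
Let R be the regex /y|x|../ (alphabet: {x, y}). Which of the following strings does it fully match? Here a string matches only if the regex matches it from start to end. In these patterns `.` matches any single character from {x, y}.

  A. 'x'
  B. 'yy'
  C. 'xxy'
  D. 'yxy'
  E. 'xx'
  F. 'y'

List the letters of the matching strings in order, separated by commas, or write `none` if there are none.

A, B, E, F

A → match
B → match
C → no match
D → no match
E → match
F → match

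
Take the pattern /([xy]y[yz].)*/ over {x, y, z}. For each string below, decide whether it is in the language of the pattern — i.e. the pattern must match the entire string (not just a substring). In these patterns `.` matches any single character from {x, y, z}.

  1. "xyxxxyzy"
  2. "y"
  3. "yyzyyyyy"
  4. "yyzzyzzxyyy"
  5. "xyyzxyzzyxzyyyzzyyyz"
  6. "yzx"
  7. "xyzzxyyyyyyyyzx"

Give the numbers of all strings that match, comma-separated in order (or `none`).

3

1 → no match
2 → no match
3 → match
4 → no match
5 → no match
6 → no match
7 → no match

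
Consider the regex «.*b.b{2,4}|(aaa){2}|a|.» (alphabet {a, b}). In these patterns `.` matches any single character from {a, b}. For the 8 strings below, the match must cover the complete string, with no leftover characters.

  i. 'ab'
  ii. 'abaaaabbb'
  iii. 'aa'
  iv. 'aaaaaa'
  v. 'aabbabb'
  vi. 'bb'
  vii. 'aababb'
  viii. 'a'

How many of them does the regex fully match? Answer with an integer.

i. 'ab' → no match
ii. 'abaaaabbb' → no match
iii. 'aa' → no match
iv. 'aaaaaa' → match
v. 'aabbabb' → match
vi. 'bb' → no match
vii. 'aababb' → match
viii. 'a' → match
Total matched: 4

4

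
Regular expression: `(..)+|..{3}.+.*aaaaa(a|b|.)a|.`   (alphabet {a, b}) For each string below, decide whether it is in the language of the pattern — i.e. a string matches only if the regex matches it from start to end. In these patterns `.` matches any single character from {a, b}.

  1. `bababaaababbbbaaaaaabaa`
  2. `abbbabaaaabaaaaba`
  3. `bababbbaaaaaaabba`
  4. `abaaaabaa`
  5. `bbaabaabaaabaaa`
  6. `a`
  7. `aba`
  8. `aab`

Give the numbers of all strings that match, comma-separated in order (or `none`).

1 → no match
2 → no match
3 → no match
4 → no match
5 → no match
6 → match
7 → no match
8 → no match

6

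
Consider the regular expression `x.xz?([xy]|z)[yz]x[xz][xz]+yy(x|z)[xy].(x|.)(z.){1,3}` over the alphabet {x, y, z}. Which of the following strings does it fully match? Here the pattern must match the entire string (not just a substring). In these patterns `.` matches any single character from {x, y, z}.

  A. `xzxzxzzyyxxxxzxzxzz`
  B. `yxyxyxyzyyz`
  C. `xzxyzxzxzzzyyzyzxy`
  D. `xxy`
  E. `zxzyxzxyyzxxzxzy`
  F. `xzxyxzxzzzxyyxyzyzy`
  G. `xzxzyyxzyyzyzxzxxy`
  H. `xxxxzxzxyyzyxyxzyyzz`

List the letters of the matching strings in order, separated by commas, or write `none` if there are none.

A → no match
B. `yxyxyxyzyyz` → no match — must start with `x`
C → no match
D. `xxy` → no match
E → no match — must start with `x`
F → no match
G → no match
H → no match

none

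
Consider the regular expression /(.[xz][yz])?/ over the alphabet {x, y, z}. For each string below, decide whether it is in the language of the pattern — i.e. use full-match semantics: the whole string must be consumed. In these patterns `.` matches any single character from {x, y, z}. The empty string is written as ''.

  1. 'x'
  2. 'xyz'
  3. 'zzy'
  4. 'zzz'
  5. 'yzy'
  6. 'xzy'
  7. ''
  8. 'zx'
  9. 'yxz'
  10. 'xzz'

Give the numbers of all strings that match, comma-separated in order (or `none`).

3, 4, 5, 6, 7, 9, 10

1 → no match
2 → no match
3 → match
4 → match
5 → match
6 → match
7 → match
8 → no match
9 → match
10 → match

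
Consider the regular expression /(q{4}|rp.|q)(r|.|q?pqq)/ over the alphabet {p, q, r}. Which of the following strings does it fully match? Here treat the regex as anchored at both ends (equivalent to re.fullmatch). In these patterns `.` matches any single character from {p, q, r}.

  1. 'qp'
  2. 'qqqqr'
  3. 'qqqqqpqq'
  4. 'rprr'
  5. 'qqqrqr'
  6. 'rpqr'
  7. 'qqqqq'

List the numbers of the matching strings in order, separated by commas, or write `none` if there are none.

1, 2, 3, 4, 6, 7

1 → match
2 → match
3 → match
4 → match
5 → no match
6 → match
7 → match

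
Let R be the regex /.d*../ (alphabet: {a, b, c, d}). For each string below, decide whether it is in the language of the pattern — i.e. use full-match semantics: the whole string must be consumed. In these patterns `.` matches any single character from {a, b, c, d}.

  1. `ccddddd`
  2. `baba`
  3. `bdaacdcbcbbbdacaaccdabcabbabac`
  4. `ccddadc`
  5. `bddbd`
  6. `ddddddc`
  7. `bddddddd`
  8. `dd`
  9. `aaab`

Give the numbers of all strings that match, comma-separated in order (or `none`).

1 → no match
2 → no match
3 → no match
4 → no match
5 → match
6 → match
7 → match
8 → no match
9 → no match

5, 6, 7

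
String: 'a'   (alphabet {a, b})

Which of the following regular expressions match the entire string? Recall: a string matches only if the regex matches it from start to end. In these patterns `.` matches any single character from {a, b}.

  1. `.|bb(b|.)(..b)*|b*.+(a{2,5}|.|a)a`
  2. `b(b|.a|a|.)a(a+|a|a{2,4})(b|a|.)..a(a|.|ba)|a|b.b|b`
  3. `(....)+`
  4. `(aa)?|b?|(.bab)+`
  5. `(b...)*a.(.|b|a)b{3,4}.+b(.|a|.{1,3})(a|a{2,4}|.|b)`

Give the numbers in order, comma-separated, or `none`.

1 → match
2 → match
3 → no match
4 → no match
5 → no match

1, 2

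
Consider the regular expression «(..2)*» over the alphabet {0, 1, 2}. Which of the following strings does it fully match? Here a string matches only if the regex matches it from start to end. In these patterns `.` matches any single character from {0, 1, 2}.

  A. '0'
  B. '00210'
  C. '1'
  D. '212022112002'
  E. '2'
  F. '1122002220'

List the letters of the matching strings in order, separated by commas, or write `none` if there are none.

D

A → no match
B → no match
C → no match
D → match
E → no match
F → no match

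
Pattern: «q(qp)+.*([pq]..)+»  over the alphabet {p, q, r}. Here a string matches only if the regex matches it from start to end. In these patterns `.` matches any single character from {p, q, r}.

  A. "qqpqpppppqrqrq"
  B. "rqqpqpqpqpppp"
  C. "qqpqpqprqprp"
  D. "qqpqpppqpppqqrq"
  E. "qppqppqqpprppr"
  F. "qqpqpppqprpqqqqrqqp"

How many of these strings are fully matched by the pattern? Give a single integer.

A → match
B → no match — must start with "qqp"
C → match
D → match
E → no match — must start with "qqp"
F → match
Total matched: 4

4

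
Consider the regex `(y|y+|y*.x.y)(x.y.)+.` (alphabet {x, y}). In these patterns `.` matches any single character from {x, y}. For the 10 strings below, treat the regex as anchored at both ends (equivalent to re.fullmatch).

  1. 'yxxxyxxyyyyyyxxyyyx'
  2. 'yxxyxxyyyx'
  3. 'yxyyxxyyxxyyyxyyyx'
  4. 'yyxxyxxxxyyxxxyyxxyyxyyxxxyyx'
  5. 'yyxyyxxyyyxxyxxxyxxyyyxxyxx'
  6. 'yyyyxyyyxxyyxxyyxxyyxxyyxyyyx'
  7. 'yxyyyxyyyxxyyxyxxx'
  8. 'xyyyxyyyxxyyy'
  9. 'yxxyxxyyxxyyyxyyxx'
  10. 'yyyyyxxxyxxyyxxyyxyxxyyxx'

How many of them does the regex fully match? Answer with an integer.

1 → no match
2. 'yxxyxxyyyx' → match
3 → match
4 → no match
5 → match
6 → match
7 → no match
8 → no match
9 → match
10 → no match
Total matched: 5

5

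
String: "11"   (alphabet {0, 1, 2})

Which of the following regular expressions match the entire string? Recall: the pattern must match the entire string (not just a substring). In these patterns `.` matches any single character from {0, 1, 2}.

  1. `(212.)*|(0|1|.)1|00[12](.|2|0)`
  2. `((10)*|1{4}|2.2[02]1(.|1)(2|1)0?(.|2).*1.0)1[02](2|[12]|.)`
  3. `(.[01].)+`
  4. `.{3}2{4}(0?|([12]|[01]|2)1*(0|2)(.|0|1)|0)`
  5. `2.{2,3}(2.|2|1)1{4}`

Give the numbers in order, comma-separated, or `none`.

1 → match
2 → no match
3 → no match
4 → no match
5 → no match — must start with "2"

1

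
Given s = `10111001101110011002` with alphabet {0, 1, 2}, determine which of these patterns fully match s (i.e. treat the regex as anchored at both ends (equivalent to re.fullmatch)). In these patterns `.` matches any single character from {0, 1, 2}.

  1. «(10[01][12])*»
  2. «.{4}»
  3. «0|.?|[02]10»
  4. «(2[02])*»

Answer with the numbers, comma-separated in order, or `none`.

1

1 → match
2 → no match
3 → no match
4 → no match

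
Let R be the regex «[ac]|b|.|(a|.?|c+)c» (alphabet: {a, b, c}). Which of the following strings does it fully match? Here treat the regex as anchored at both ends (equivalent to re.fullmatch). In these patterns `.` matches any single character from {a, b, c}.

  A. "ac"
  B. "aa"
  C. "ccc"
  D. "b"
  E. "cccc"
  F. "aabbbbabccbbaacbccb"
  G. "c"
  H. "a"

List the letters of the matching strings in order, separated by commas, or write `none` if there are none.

A → match
B → no match
C → match
D → match
E → match
F → no match
G → match
H → match

A, C, D, E, G, H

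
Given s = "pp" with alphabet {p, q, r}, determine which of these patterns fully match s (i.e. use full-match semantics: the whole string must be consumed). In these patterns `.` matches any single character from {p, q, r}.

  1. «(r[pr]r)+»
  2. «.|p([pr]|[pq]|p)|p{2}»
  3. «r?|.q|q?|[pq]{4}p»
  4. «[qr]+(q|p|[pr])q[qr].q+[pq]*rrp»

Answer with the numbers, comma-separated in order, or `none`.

2

1 → no match — must start with "r"
2 → match
3 → no match
4 → no match — must end with "rrp"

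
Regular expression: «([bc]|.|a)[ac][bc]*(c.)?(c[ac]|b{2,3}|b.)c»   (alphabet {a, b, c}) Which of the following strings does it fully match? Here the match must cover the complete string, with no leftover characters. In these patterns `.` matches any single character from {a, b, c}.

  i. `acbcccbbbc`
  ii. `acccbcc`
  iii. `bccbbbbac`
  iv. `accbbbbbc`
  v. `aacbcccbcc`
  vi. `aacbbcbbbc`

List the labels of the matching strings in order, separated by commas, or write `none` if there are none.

i, ii, iii, iv, v, vi

i. `acbcccbbbc` → match
ii. `acccbcc` → match
iii. `bccbbbbac` → match
iv. `accbbbbbc` → match
v. `aacbcccbcc` → match
vi. `aacbbcbbbc` → match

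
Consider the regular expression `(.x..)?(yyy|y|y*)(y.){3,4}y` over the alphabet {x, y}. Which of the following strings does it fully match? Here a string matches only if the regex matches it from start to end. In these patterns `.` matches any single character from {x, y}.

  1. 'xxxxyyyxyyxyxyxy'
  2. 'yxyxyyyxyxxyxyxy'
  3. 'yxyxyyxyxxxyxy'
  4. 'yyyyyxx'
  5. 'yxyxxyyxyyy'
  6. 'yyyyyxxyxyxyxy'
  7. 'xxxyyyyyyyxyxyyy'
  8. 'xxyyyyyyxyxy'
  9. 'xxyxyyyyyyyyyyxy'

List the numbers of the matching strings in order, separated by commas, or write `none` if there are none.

1 → no match
2 → no match
3 → no match
4 → no match — must end with 'y'
5 → no match
6 → no match
7 → match
8 → match
9 → match

7, 8, 9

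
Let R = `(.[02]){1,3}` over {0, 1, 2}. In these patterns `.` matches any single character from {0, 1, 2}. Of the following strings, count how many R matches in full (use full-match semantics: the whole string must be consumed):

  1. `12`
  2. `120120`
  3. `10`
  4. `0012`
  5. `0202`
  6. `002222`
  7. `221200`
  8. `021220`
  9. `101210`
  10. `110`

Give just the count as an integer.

1. `12` → match
2. `120120` → no match
3. `10` → match
4. `0012` → match
5. `0202` → match
6. `002222` → match
7. `221200` → match
8. `021220` → match
9. `101210` → match
10. `110` → no match
Total matched: 8

8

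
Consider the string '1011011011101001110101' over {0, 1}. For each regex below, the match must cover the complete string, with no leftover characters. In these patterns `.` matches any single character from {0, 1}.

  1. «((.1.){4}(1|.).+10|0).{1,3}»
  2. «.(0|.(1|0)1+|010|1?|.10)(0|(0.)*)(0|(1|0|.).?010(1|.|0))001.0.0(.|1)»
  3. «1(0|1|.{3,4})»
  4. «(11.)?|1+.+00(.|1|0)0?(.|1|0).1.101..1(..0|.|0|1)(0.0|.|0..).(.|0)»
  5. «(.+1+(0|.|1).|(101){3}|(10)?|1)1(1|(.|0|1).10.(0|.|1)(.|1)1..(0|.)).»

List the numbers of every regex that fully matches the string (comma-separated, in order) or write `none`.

5

1 → no match
2 → no match
3 → no match
4 → no match
5 → match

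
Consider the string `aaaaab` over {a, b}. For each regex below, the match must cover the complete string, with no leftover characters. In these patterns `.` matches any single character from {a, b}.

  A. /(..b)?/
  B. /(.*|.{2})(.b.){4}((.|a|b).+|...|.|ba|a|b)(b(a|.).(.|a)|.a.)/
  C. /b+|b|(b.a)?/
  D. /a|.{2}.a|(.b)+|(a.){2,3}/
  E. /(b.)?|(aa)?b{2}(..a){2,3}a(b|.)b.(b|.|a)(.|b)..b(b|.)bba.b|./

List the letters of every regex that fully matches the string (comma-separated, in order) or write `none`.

A → no match
B → no match
C → no match
D → match
E → no match

D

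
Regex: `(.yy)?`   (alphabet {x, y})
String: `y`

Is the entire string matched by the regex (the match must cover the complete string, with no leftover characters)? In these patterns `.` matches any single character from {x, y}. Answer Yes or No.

No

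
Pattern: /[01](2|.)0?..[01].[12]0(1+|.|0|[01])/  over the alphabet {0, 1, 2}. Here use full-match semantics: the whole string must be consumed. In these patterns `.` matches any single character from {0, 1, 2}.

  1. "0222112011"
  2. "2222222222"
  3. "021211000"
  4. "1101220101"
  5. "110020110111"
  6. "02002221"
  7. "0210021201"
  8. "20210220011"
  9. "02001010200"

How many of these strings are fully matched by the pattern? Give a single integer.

1 → match
2 → no match
3 → no match
4 → no match
5 → match
6 → no match
7 → no match
8 → no match
9 → no match
Total matched: 2

2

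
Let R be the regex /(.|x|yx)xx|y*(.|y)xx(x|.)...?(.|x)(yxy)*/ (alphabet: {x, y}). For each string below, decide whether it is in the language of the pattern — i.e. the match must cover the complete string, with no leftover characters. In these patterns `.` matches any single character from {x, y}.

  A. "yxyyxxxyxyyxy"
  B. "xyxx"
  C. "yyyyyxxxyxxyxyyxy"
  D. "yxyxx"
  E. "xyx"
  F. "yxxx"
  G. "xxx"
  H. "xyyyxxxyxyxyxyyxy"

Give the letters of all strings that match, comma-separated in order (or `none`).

A → no match
B. "xyxx" → no match
C → match
D. "yxyxx" → no match
E. "xyx" → no match
F. "yxxx" → match
G. "xxx" → match
H → no match

C, F, G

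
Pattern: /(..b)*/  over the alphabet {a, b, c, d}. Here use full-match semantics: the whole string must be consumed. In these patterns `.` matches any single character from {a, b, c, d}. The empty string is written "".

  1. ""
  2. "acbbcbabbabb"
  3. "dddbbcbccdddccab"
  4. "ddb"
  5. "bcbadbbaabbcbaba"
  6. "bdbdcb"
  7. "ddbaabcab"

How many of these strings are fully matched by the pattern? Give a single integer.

5

1 → match
2 → match
3 → no match
4 → match
5 → no match
6 → match
7 → match
Total matched: 5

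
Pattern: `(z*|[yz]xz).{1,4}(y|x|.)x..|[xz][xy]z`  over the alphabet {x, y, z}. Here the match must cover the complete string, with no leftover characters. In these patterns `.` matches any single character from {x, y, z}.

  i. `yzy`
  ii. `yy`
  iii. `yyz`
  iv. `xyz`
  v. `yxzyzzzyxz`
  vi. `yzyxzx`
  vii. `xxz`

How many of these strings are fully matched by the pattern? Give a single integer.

3

i → no match
ii → no match
iii → no match
iv → match
v → no match
vi → match
vii → match
Total matched: 3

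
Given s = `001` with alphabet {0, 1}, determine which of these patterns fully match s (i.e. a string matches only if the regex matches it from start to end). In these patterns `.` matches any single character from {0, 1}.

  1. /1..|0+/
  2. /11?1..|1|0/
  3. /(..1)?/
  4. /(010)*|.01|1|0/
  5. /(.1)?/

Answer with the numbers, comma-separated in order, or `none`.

3, 4

1 → no match
2 → no match
3 → match
4 → match
5 → no match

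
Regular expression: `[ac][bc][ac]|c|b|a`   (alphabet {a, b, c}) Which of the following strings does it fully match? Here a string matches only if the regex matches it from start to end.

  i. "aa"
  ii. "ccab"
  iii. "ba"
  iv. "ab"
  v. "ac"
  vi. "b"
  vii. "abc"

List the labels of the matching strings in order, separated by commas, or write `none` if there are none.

i → no match
ii → no match
iii → no match
iv → no match
v → no match
vi → match
vii → match

vi, vii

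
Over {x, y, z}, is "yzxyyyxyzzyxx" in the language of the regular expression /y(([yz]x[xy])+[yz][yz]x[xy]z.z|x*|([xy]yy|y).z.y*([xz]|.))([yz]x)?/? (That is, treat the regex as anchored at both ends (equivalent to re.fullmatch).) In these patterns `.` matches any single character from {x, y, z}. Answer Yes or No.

No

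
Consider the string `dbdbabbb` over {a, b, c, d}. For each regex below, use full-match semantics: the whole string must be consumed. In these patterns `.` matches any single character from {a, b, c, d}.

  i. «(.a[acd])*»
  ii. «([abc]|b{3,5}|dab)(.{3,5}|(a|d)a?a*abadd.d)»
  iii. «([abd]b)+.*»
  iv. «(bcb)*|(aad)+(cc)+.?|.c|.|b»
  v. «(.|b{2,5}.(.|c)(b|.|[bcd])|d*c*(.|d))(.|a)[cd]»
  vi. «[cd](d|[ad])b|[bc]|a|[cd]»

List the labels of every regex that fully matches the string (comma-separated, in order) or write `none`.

i → no match
ii → no match
iii → match
iv → no match
v → no match
vi → no match

iii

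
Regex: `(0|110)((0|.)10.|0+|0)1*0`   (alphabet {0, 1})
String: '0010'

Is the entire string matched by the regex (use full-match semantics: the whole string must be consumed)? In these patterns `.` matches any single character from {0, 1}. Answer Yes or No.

Yes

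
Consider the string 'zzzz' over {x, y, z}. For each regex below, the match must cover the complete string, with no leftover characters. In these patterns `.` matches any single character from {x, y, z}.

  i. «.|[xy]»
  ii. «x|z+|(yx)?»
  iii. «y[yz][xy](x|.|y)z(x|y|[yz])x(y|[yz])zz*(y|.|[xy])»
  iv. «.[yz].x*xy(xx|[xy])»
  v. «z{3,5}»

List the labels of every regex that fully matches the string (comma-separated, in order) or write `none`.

i → no match
ii → match
iii → no match — must start with 'y'
iv → no match
v → match

ii, v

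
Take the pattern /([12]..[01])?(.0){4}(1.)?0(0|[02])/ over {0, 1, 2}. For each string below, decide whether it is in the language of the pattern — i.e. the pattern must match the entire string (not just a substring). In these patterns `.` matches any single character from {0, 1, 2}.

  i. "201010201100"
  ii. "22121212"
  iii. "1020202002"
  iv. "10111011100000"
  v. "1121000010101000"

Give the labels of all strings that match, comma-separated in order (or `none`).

i. "201010201100" → match
ii. "22121212" → no match
iii. "1020202002" → match
iv → no match
v → match

i, iii, v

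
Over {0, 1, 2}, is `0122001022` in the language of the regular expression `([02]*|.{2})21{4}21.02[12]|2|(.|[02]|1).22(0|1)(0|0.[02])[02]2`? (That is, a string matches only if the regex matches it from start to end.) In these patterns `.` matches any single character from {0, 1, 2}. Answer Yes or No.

Yes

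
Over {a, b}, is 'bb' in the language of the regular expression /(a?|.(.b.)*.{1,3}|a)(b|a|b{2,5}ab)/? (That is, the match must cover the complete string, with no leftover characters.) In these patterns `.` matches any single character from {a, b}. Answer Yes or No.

No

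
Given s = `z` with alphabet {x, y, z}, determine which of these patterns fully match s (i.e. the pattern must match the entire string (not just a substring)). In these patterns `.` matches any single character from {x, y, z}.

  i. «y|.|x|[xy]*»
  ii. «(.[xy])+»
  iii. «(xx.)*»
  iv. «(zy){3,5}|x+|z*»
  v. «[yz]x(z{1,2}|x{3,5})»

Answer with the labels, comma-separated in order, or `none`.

i → match
ii → no match
iii → no match
iv → match
v → no match

i, iv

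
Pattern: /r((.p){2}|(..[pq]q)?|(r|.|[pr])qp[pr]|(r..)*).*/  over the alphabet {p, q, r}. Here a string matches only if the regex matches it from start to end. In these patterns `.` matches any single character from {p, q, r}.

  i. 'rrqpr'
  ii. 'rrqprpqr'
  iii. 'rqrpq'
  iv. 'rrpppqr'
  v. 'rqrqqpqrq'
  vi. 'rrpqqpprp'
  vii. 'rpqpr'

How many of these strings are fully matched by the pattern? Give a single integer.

i. 'rrqpr' → match
ii. 'rrqprpqr' → match
iii. 'rqrpq' → match
iv. 'rrpppqr' → match
v. 'rqrqqpqrq' → match
vi. 'rrpqqpprp' → match
vii. 'rpqpr' → match
Total matched: 7

7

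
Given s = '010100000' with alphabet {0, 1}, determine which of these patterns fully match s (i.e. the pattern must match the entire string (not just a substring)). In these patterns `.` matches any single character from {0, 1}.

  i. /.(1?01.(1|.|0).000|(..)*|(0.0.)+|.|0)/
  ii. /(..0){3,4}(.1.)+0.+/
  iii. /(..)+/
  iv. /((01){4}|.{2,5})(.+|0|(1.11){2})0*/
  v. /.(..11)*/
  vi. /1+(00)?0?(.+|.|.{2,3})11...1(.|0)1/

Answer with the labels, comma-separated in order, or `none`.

i, iv

i → match
ii → no match
iii → no match
iv → match
v → no match
vi → no match — must start with '1'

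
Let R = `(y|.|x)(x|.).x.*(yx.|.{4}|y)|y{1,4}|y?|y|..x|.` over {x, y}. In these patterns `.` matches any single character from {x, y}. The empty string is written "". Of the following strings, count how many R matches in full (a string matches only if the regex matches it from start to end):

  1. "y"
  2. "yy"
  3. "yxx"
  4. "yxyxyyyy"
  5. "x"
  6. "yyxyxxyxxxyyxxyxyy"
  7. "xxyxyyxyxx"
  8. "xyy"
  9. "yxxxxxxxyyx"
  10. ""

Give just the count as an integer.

1. "y" → match
2. "yy" → match
3. "yxx" → match
4. "yxyxyyyy" → match
5. "x" → match
6 → no match
7. "xxyxyyxyxx" → match
8. "xyy" → no match
9. "yxxxxxxxyyx" → match
10. "" → match
Total matched: 8

8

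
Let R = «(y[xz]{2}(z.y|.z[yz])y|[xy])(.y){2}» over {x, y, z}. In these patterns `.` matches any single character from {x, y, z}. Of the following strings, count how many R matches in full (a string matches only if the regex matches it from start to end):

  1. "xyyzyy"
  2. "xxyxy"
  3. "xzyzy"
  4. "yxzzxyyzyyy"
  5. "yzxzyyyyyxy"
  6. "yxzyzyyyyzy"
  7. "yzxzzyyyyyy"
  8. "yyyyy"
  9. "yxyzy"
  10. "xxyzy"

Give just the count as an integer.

9

1. "xyyzyy" → no match
2. "xxyxy" → match
3. "xzyzy" → match
4. "yxzzxyyzyyy" → match
5. "yzxzyyyyyxy" → match
6. "yxzyzyyyyzy" → match
7. "yzxzzyyyyyy" → match
8. "yyyyy" → match
9. "yxyzy" → match
10. "xxyzy" → match
Total matched: 9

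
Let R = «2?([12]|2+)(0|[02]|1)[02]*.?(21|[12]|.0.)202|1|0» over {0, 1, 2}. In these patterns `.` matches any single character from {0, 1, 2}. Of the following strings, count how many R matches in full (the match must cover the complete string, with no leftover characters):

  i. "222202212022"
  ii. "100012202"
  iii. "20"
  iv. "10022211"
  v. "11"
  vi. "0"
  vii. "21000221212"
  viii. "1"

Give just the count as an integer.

i → no match
ii → match
iii → no match
iv → no match
v → no match
vi → match
vii → no match
viii → match
Total matched: 3

3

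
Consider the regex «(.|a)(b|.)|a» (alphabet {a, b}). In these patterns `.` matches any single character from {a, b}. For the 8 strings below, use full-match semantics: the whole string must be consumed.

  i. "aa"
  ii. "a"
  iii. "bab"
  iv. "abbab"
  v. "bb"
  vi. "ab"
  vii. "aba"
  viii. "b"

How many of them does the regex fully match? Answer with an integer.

4

i → match
ii → match
iii → no match
iv → no match
v → match
vi → match
vii → no match
viii → no match
Total matched: 4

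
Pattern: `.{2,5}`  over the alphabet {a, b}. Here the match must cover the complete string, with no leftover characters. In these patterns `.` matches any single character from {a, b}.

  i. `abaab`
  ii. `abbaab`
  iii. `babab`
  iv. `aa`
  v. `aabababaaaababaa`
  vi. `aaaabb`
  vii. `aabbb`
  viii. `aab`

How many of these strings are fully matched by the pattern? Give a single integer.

i → match
ii → no match
iii → match
iv → match
v → no match
vi → no match
vii → match
viii → match
Total matched: 5

5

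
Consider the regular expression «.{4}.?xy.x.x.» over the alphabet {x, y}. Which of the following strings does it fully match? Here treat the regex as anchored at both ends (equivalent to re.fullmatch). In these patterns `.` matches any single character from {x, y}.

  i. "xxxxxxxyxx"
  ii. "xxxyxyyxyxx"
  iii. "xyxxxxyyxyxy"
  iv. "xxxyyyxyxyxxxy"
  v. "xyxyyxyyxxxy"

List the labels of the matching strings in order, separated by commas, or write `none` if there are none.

ii, iii, v

i → no match
ii → match
iii → match
iv → no match
v → match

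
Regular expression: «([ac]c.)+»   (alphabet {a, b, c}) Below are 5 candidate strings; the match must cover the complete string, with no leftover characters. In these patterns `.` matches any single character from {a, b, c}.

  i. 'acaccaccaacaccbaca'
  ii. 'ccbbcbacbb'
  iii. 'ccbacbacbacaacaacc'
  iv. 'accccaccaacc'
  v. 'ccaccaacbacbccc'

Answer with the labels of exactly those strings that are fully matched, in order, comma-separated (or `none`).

i, iii, iv, v

i → match
ii → no match
iii → match
iv → match
v → match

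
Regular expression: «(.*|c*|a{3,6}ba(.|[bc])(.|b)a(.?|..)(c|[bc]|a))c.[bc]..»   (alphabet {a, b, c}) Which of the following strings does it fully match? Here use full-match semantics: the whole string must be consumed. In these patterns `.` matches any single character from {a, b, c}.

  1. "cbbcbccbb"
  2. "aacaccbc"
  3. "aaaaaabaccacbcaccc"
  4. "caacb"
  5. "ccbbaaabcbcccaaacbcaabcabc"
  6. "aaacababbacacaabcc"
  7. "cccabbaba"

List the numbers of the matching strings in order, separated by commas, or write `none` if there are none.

3

1. "cbbcbccbb" → no match
2. "aacaccbc" → no match
3 → match
4. "caacb" → no match
5 → no match
6 → no match
7. "cccabbaba" → no match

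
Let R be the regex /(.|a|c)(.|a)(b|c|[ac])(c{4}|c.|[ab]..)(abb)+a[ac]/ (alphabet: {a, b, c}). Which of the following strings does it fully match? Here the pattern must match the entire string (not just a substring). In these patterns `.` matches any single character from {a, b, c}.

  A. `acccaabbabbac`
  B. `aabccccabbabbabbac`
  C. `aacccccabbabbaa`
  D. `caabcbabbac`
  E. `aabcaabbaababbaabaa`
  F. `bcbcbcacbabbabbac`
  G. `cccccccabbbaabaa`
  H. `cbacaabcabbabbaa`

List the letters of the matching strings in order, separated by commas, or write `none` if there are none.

A, B, C, D

A → match
B → match
C → match
D → match
E → no match
F → no match
G → no match
H → no match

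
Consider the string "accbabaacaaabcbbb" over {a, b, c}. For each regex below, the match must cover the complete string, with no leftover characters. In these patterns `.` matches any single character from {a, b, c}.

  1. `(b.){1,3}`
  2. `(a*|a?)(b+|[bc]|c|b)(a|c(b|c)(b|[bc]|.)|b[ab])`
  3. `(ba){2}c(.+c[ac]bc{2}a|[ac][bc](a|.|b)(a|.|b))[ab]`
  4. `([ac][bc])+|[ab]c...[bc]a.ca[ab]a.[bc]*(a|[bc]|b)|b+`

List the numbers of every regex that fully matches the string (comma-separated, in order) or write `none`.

1 → no match — must start with "b"
2 → no match
3 → no match — must start with "ba"
4 → match

4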